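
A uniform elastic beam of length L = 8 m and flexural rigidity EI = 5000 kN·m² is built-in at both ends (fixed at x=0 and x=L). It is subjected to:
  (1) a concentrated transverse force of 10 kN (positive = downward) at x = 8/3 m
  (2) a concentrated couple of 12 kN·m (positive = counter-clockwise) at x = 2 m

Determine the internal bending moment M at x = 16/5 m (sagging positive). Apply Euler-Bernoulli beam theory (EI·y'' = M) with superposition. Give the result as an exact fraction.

Load 1 — point force P=10 kN at a=8/3 m (b=L-a=16/3):
  M_1 = Pa²(a+3b)(L-x)/L³ - Pa²b/L²  [x>a] = 10·(8/3)²·((8/3)+3·(16/3))·(8-(16/5))/8³ - 10·(8/3)²·(16/3)/8² = 176/27 kN·m
Load 2 — applied couple M₀=12 kN·m at a=2 m (b=L-a=6):
  M_2 = R_Ax - M_A - M₀  [x>a] with R_A=27/16, M_A=-9/4 = (27/16)·(16/5) - (-9/4) - 12 = -87/20 kN·m
Superposition: M = Σ M_i = 1171/540 kN·m ≈ 2.168519 kN·m

M(16/5) = 1171/540 kN·m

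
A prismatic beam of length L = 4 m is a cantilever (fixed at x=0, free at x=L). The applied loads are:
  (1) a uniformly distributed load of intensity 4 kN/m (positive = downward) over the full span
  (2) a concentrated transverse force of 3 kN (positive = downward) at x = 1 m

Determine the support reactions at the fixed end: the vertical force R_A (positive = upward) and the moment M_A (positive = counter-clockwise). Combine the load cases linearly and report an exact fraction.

R_A = 19 kN, M_A = 35 kN·m

Load 1 — uniform load w=4 kN/m over full span:
  R_A = wL = 4·4 = 16 kN
  M_A = wL²/2 = 4·4²/2 = 32 kN·m
Load 2 — point force P=3 kN at a=1 m (b=L-a=3):
  R_A = P = 3 kN
  M_A = Pa = 3·1 = 3 kN·m
Superposition: R_A = 19 kN, M_A = 35 kN·m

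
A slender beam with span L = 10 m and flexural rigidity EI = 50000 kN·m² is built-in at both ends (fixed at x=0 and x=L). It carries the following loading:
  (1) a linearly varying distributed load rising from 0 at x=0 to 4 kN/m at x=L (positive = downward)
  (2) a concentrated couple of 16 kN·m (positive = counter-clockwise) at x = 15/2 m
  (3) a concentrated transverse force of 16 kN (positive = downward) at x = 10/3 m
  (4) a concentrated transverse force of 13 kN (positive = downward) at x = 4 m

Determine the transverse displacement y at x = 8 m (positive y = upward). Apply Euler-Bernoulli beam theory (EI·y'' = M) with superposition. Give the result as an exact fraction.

Load 1 — triangular load w₀=4 kN/m (0→w₀ over full span):
  y_1 = -w₀x²(L-x)²(x+2L)/(120LEI) = -4·8²·(10-8)²·(8+2·10)/(120·10·50000) = -112/234375 m
Load 2 — applied couple M₀=16 kN·m at a=15/2 m (b=L-a=5/2):
  y_2 = (R_Ax³/6 - M_Ax²/2 - M₀(x-a)²/2)/EI  [x>a] with R_A=9/5, M_A=5 = ((9/5)·8³/6 - 5·8²/2 - 16·(8-(15/2))²/2)/50000 = -21/125000 m
Load 3 — point force P=16 kN at a=10/3 m (b=L-a=20/3):
  y_3 = -Pa²(L-x)²(3bL-(3b+a)(L-x))/(6L³EI)  [x>a] = -16·(10/3)²·(10-8)²·(3·(20/3)·10-(3·(20/3)+(10/3))·(10-8))/(6·10³·50000) = -92/253125 m
Load 4 — point force P=13 kN at a=4 m (b=L-a=6):
  y_4 = -Pa²(L-x)²(3bL-(3b+a)(L-x))/(6L³EI)  [x>a] = -13·4²·(10-8)²·(3·6·10-(3·6+4)·(10-8))/(6·10³·50000) = -442/1171875 m
Superposition: y = Σ y_i = -350957/253125000 m ≈ -0.001386 m

y(8) = -350957/253125000 m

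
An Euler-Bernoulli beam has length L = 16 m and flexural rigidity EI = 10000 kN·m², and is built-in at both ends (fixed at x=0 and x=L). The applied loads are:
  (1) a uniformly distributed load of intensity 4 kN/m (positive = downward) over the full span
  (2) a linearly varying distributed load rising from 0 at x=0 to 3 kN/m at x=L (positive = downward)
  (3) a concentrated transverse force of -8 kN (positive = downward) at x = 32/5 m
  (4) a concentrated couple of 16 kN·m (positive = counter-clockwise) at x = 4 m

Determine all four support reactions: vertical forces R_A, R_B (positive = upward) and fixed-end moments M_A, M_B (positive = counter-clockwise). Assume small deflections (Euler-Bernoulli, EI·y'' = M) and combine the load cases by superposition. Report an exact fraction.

Load 1 — uniform load w=4 kN/m over full span:
  R_A = wL/2 = 4·16/2 = 32 kN
  M_A = wL²/12 = 4·16²/12 = 256/3 kN·m
  R_B = wL/2 = 4·16/2 = 32 kN
  M_B = -wL²/12 = -4·16²/12 = -256/3 kN·m
Load 2 — triangular load w₀=3 kN/m (0→w₀ over full span):
  R_A = 3w₀L/20 = 3·3·16/20 = 36/5 kN
  M_A = w₀L²/30 = 3·16²/30 = 128/5 kN·m
  R_B = 7w₀L/20 = 7·3·16/20 = 84/5 kN
  M_B = -w₀L²/20 = -3·16²/20 = -192/5 kN·m
Load 3 — point force P=-8 kN at a=32/5 m (b=L-a=48/5):
  R_A = Pb²(3a+b)/L³ = (-8)·(48/5)²·(3·(32/5)+(48/5))/16³ = -648/125 kN
  M_A = Pab²/L² = (-8)·(32/5)·(48/5)²/16² = -2304/125 kN·m
  R_B = Pa²(a+3b)/L³ = (-8)·(32/5)²·((32/5)+3·(48/5))/16³ = -352/125 kN
  M_B = -Pa²b/L² = -(-8)·(32/5)²·(48/5)/16² = 1536/125 kN·m
Load 4 — applied couple M₀=16 kN·m at a=4 m (b=L-a=12):
  R_A = 6M₀ab/L³ = 6·16·4·12/16³ = 9/8 kN
  M_A = M₀b(2a-b)/L² = 16·12·(2·4-12)/16² = -3 kN·m
  R_B = -6M₀ab/L³ = -6·16·4·12/16³ = -9/8 kN
  M_B = M₀a(2b-a)/L² = 16·4·(2·12-4)/16² = 5 kN·m
Superposition: R_A = 35141/1000 kN, M_A = 33563/375 kN·m, R_B = 44859/1000 kN, M_B = -39917/375 kN·m

R_A = 35141/1000 kN, M_A = 33563/375 kN·m, R_B = 44859/1000 kN, M_B = -39917/375 kN·m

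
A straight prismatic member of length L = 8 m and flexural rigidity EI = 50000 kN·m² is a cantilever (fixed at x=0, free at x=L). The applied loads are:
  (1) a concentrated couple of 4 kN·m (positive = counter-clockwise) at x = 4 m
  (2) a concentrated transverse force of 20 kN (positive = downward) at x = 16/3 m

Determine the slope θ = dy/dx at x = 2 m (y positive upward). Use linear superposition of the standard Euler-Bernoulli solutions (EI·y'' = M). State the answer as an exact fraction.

Load 1 — applied couple M₀=4 kN·m at a=4 m (b=L-a=4):
  θ_1 = M₀x/EI  [x≤a] = 4·2/50000 = 1/6250 rad
Load 2 — point force P=20 kN at a=16/3 m (b=L-a=8/3):
  θ_2 = -Px(2a-x)/(2EI)  [x≤a] = -20·2·(2·(16/3)-2)/(2·50000) = -13/3750 rad
Superposition: θ = Σ θ_i = -31/9375 rad ≈ -0.003307 rad

θ(2) = -31/9375 rad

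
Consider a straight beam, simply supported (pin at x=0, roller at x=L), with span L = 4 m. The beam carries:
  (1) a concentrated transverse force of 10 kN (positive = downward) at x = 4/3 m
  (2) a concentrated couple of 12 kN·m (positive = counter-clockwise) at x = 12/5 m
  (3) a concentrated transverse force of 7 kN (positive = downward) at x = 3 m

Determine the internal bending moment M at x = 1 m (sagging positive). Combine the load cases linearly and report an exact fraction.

Load 1 — point force P=10 kN at a=4/3 m (b=L-a=8/3):
  M_1 = Pbx/L  [x≤a] = 10·(8/3)·1/4 = 20/3 kN·m
Load 2 — applied couple M₀=12 kN·m at a=12/5 m (b=L-a=8/5):
  M_2 = M₀x/L  [x≤a] = 12·1/4 = 3 kN·m
Load 3 — point force P=7 kN at a=3 m (b=L-a=1):
  M_3 = Pbx/L  [x≤a] = 7·1·1/4 = 7/4 kN·m
Superposition: M = Σ M_i = 137/12 kN·m ≈ 11.416667 kN·m

M(1) = 137/12 kN·m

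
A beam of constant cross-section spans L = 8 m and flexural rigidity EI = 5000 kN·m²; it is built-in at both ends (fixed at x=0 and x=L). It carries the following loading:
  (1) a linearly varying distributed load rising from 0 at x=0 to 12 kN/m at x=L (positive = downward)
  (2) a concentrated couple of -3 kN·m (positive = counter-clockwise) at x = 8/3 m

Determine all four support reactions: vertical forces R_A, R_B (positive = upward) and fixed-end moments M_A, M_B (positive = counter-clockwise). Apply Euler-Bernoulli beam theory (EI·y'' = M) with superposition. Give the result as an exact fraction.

Load 1 — triangular load w₀=12 kN/m (0→w₀ over full span):
  R_A = 3w₀L/20 = 3·12·8/20 = 72/5 kN
  M_A = w₀L²/30 = 12·8²/30 = 128/5 kN·m
  R_B = 7w₀L/20 = 7·12·8/20 = 168/5 kN
  M_B = -w₀L²/20 = -12·8²/20 = -192/5 kN·m
Load 2 — applied couple M₀=-3 kN·m at a=8/3 m (b=L-a=16/3):
  R_A = 6M₀ab/L³ = 6·(-3)·(8/3)·(16/3)/8³ = -1/2 kN
  M_A = M₀b(2a-b)/L² = (-3)·(16/3)·(2·(8/3)-(16/3))/8² = 0 kN·m
  R_B = -6M₀ab/L³ = -6·(-3)·(8/3)·(16/3)/8³ = 1/2 kN
  M_B = M₀a(2b-a)/L² = (-3)·(8/3)·(2·(16/3)-(8/3))/8² = -1 kN·m
Superposition: R_A = 139/10 kN, M_A = 128/5 kN·m, R_B = 341/10 kN, M_B = -197/5 kN·m

R_A = 139/10 kN, M_A = 128/5 kN·m, R_B = 341/10 kN, M_B = -197/5 kN·m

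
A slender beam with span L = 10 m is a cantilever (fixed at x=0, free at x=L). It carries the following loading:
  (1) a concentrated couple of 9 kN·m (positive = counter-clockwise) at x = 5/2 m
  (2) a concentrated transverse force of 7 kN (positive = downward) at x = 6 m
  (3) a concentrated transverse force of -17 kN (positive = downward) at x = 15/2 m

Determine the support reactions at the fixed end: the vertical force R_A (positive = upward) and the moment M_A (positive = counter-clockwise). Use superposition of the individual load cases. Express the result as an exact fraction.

Load 1 — applied couple M₀=9 kN·m at a=5/2 m (b=L-a=15/2):
  R_A = 0 kN
  M_A = -M₀ = -9 kN·m
Load 2 — point force P=7 kN at a=6 m (b=L-a=4):
  R_A = P = 7 kN
  M_A = Pa = 7·6 = 42 kN·m
Load 3 — point force P=-17 kN at a=15/2 m (b=L-a=5/2):
  R_A = P = (-17) = -17 kN
  M_A = Pa = (-17)·(15/2) = -255/2 kN·m
Superposition: R_A = -10 kN, M_A = -189/2 kN·m

R_A = -10 kN, M_A = -189/2 kN·m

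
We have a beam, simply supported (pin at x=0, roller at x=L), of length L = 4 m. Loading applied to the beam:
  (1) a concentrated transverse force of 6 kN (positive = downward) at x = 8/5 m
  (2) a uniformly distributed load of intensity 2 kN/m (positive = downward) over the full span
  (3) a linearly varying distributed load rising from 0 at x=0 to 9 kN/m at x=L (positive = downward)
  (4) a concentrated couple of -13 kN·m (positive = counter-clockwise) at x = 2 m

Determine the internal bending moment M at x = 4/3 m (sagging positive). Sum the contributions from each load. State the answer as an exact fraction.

M(4/3) = 167/15 kN·m

Load 1 — point force P=6 kN at a=8/5 m (b=L-a=12/5):
  M_1 = Pbx/L  [x≤a] = 6·(12/5)·(4/3)/4 = 24/5 kN·m
Load 2 — uniform load w=2 kN/m over full span:
  M_2 = wx(L-x)/2 = 2·(4/3)·(4-(4/3))/2 = 32/9 kN·m
Load 3 — triangular load w₀=9 kN/m (0→w₀ over full span):
  M_3 = w₀Lx/6 - w₀x³/(6L) = 9·4·(4/3)/6 - 9·(4/3)³/(6·4) = 64/9 kN·m
Load 4 — applied couple M₀=-13 kN·m at a=2 m (b=L-a=2):
  M_4 = M₀x/L  [x≤a] = (-13)·(4/3)/4 = -13/3 kN·m
Superposition: M = Σ M_i = 167/15 kN·m ≈ 11.133333 kN·m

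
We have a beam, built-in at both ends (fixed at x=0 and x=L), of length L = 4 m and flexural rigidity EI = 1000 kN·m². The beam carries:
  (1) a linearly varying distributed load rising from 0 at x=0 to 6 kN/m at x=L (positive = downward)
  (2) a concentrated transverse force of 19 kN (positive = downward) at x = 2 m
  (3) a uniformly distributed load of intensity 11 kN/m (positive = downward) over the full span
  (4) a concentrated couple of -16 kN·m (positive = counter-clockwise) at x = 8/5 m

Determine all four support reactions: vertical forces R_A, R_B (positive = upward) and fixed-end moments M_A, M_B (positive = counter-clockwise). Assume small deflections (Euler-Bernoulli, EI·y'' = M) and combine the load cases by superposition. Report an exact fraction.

Load 1 — triangular load w₀=6 kN/m (0→w₀ over full span):
  R_A = 3w₀L/20 = 3·6·4/20 = 18/5 kN
  M_A = w₀L²/30 = 6·4²/30 = 16/5 kN·m
  R_B = 7w₀L/20 = 7·6·4/20 = 42/5 kN
  M_B = -w₀L²/20 = -6·4²/20 = -24/5 kN·m
Load 2 — point force P=19 kN at a=2 m (b=L-a=2):
  R_A = Pb²(3a+b)/L³ = 19·2²·(3·2+2)/4³ = 19/2 kN
  M_A = Pab²/L² = 19·2·2²/4² = 19/2 kN·m
  R_B = Pa²(a+3b)/L³ = 19·2²·(2+3·2)/4³ = 19/2 kN
  M_B = -Pa²b/L² = -19·2²·2/4² = -19/2 kN·m
Load 3 — uniform load w=11 kN/m over full span:
  R_A = wL/2 = 11·4/2 = 22 kN
  M_A = wL²/12 = 11·4²/12 = 44/3 kN·m
  R_B = wL/2 = 11·4/2 = 22 kN
  M_B = -wL²/12 = -11·4²/12 = -44/3 kN·m
Load 4 — applied couple M₀=-16 kN·m at a=8/5 m (b=L-a=12/5):
  R_A = 6M₀ab/L³ = 6·(-16)·(8/5)·(12/5)/4³ = -144/25 kN
  M_A = M₀b(2a-b)/L² = (-16)·(12/5)·(2·(8/5)-(12/5))/4² = -48/25 kN·m
  R_B = -6M₀ab/L³ = -6·(-16)·(8/5)·(12/5)/4³ = 144/25 kN
  M_B = M₀a(2b-a)/L² = (-16)·(8/5)·(2·(12/5)-(8/5))/4² = -128/25 kN·m
Superposition: R_A = 1467/50 kN, M_A = 3817/150 kN·m, R_B = 2283/50 kN, M_B = -5113/150 kN·m

R_A = 1467/50 kN, M_A = 3817/150 kN·m, R_B = 2283/50 kN, M_B = -5113/150 kN·m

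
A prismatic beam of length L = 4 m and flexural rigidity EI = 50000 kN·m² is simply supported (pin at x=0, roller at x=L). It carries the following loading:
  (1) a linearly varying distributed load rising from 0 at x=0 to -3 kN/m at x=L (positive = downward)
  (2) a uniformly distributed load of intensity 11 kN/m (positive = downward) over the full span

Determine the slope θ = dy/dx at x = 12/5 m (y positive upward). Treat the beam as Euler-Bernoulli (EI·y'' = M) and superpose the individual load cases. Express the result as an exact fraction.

θ(12/5) = 601/3906250 rad

Load 1 — triangular load w₀=-3 kN/m (0→w₀ over full span):
  θ_1 = -w₀(7L⁴-30L²x²+15x⁴)/(360LEI) = -(-3)·(7·4⁴-30·4²·(12/5)²+15·(12/5)⁴)/(360·4·50000) = -116/5859375 rad
Load 2 — uniform load w=11 kN/m over full span:
  θ_2 = -w(L³-6Lx²+4x³)/(24EI) = -11·(4³-6·4·(12/5)²+4·(12/5)³)/(24·50000) = 407/2343750 rad
Superposition: θ = Σ θ_i = 601/3906250 rad ≈ 0.000154 rad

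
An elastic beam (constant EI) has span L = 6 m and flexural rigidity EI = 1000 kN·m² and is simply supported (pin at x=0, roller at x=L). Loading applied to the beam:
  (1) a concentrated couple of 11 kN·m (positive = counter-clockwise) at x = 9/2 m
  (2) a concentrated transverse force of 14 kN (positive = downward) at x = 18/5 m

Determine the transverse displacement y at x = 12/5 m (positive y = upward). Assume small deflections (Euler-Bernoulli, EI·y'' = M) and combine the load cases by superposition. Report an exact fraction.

y(12/5) = -180153/2500000 m

Load 1 — applied couple M₀=11 kN·m at a=9/2 m (b=L-a=3/2):
  y_1 = (M₀x³/(6L)+C₁x)/EI  [x≤a] with C₁=M₀(3b²-L²)/(6L)=-143/16 = (11·(12/5)³/(6·6)+(-143/16)·(12/5))/1000 = -8613/500000 m
Load 2 — point force P=14 kN at a=18/5 m (b=L-a=12/5):
  y_2 = -Pbx(L²-b²-x²)/(6LEI)  [x≤a] = -14·(12/5)·(12/5)·(6²-(12/5)²-(12/5)²)/(6·6·1000) = -4284/78125 m
Superposition: y = Σ y_i = -180153/2500000 m ≈ -0.072061 m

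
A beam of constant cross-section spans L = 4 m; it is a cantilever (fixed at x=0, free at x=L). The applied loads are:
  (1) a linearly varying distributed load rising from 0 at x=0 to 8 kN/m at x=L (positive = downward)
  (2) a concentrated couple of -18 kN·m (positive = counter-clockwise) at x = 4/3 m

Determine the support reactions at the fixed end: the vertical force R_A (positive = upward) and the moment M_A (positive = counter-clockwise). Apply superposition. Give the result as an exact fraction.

Load 1 — triangular load w₀=8 kN/m (0→w₀ over full span):
  R_A = w₀L/2 = 8·4/2 = 16 kN
  M_A = w₀L²/3 = 8·4²/3 = 128/3 kN·m
Load 2 — applied couple M₀=-18 kN·m at a=4/3 m (b=L-a=8/3):
  R_A = 0 kN
  M_A = -M₀ = -(-18) = 18 kN·m
Superposition: R_A = 16 kN, M_A = 182/3 kN·m

R_A = 16 kN, M_A = 182/3 kN·m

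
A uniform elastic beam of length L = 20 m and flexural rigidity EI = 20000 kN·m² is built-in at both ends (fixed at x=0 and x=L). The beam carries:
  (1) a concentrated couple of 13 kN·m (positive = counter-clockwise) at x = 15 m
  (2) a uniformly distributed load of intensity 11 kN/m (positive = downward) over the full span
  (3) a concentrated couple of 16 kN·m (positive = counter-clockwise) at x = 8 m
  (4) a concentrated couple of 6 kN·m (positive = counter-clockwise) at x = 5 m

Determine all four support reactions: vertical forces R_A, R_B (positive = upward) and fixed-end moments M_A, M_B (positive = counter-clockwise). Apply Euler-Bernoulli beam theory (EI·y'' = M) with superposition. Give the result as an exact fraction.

Load 1 — applied couple M₀=13 kN·m at a=15 m (b=L-a=5):
  R_A = 6M₀ab/L³ = 6·13·15·5/20³ = 117/160 kN
  M_A = M₀b(2a-b)/L² = 13·5·(2·15-5)/20² = 65/16 kN·m
  R_B = -6M₀ab/L³ = -6·13·15·5/20³ = -117/160 kN
  M_B = M₀a(2b-a)/L² = 13·15·(2·5-15)/20² = -39/16 kN·m
Load 2 — uniform load w=11 kN/m over full span:
  R_A = wL/2 = 11·20/2 = 110 kN
  M_A = wL²/12 = 11·20²/12 = 1100/3 kN·m
  R_B = wL/2 = 11·20/2 = 110 kN
  M_B = -wL²/12 = -11·20²/12 = -1100/3 kN·m
Load 3 — applied couple M₀=16 kN·m at a=8 m (b=L-a=12):
  R_A = 6M₀ab/L³ = 6·16·8·12/20³ = 144/125 kN
  M_A = M₀b(2a-b)/L² = 16·12·(2·8-12)/20² = 48/25 kN·m
  R_B = -6M₀ab/L³ = -6·16·8·12/20³ = -144/125 kN
  M_B = M₀a(2b-a)/L² = 16·8·(2·12-8)/20² = 128/25 kN·m
Load 4 — applied couple M₀=6 kN·m at a=5 m (b=L-a=15):
  R_A = 6M₀ab/L³ = 6·6·5·15/20³ = 27/80 kN
  M_A = M₀b(2a-b)/L² = 6·15·(2·5-15)/20² = -9/8 kN·m
  R_B = -6M₀ab/L³ = -6·6·5·15/20³ = -27/80 kN
  M_B = M₀a(2b-a)/L² = 6·5·(2·15-5)/20² = 15/8 kN·m
Superposition: R_A = 448883/4000 kN, M_A = 445829/1200 kN·m, R_B = 431117/4000 kN, M_B = -434531/1200 kN·m

R_A = 448883/4000 kN, M_A = 445829/1200 kN·m, R_B = 431117/4000 kN, M_B = -434531/1200 kN·m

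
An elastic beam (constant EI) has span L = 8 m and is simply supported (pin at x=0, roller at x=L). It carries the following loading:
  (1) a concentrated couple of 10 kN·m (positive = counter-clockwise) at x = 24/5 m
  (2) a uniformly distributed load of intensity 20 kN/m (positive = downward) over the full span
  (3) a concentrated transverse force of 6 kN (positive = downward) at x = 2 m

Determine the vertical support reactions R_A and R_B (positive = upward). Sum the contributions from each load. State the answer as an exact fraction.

Load 1 — applied couple M₀=10 kN·m at a=24/5 m (b=L-a=16/5):
  R_A = M₀/L = 10/8 = 5/4 kN
  R_B = -M₀/L = -10/8 = -5/4 kN
Load 2 — uniform load w=20 kN/m over full span:
  R_A = wL/2 = 20·8/2 = 80 kN
  R_B = wL/2 = 20·8/2 = 80 kN
Load 3 — point force P=6 kN at a=2 m (b=L-a=6):
  R_A = Pb/L = 6·6/8 = 9/2 kN
  R_B = Pa/L = 6·2/8 = 3/2 kN
Superposition: R_A = 343/4 kN, R_B = 321/4 kN

R_A = 343/4 kN, R_B = 321/4 kN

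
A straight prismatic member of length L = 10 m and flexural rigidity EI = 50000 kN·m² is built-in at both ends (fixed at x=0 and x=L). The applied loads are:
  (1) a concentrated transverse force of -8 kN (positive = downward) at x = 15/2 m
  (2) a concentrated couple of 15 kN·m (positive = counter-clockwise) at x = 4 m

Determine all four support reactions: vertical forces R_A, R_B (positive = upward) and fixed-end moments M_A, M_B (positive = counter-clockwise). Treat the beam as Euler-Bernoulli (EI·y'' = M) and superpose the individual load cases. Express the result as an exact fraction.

Load 1 — point force P=-8 kN at a=15/2 m (b=L-a=5/2):
  R_A = Pb²(3a+b)/L³ = (-8)·(5/2)²·(3·(15/2)+(5/2))/10³ = -5/4 kN
  M_A = Pab²/L² = (-8)·(15/2)·(5/2)²/10² = -15/4 kN·m
  R_B = Pa²(a+3b)/L³ = (-8)·(15/2)²·((15/2)+3·(5/2))/10³ = -27/4 kN
  M_B = -Pa²b/L² = -(-8)·(15/2)²·(5/2)/10² = 45/4 kN·m
Load 2 — applied couple M₀=15 kN·m at a=4 m (b=L-a=6):
  R_A = 6M₀ab/L³ = 6·15·4·6/10³ = 54/25 kN
  M_A = M₀b(2a-b)/L² = 15·6·(2·4-6)/10² = 9/5 kN·m
  R_B = -6M₀ab/L³ = -6·15·4·6/10³ = -54/25 kN
  M_B = M₀a(2b-a)/L² = 15·4·(2·6-4)/10² = 24/5 kN·m
Superposition: R_A = 91/100 kN, M_A = -39/20 kN·m, R_B = -891/100 kN, M_B = 321/20 kN·m

R_A = 91/100 kN, M_A = -39/20 kN·m, R_B = -891/100 kN, M_B = 321/20 kN·m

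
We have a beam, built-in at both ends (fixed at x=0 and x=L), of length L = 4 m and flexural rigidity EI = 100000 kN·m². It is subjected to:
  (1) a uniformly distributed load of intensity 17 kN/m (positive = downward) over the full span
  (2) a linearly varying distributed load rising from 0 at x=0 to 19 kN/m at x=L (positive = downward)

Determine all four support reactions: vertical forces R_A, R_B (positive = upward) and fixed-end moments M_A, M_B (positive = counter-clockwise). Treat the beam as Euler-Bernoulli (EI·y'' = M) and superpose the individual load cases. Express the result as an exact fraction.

R_A = 227/5 kN, M_A = 164/5 kN·m, R_B = 303/5 kN, M_B = -568/15 kN·m

Load 1 — uniform load w=17 kN/m over full span:
  R_A = wL/2 = 17·4/2 = 34 kN
  M_A = wL²/12 = 17·4²/12 = 68/3 kN·m
  R_B = wL/2 = 17·4/2 = 34 kN
  M_B = -wL²/12 = -17·4²/12 = -68/3 kN·m
Load 2 — triangular load w₀=19 kN/m (0→w₀ over full span):
  R_A = 3w₀L/20 = 3·19·4/20 = 57/5 kN
  M_A = w₀L²/30 = 19·4²/30 = 152/15 kN·m
  R_B = 7w₀L/20 = 7·19·4/20 = 133/5 kN
  M_B = -w₀L²/20 = -19·4²/20 = -76/5 kN·m
Superposition: R_A = 227/5 kN, M_A = 164/5 kN·m, R_B = 303/5 kN, M_B = -568/15 kN·m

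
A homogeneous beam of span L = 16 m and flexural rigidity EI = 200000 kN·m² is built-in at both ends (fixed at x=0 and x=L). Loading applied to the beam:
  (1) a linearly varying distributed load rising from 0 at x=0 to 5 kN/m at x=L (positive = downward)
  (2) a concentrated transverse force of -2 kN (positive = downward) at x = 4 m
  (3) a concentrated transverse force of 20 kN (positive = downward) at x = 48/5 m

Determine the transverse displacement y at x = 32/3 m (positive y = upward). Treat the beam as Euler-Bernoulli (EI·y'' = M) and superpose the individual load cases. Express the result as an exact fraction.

y(32/3) = -191887/56953125 m

Load 1 — triangular load w₀=5 kN/m (0→w₀ over full span):
  y_1 = -w₀x²(L-x)²(x+2L)/(120LEI) = -5·(32/3)²·(16-(32/3))²·((32/3)+2·16)/(120·16·200000) = -4096/2278125 m
Load 2 — point force P=-2 kN at a=4 m (b=L-a=12):
  y_2 = -Pa²(L-x)²(3bL-(3b+a)(L-x))/(6L³EI)  [x>a] = -(-2)·4²·(16-(32/3))²·(3·12·16-(3·12+4)·(16-(32/3)))/(6·16³·200000) = 17/253125 m
Load 3 — point force P=20 kN at a=48/5 m (b=L-a=32/5):
  y_3 = -Pa²(L-x)²(3bL-(3b+a)(L-x))/(6L³EI)  [x>a] = -20·(48/5)²·(16-(32/3))²·(3·(32/5)·16-(3·(32/5)+(48/5))·(16-(32/3)))/(6·16³·200000) = -128/78125 m
Superposition: y = Σ y_i = -191887/56953125 m ≈ -0.003369 m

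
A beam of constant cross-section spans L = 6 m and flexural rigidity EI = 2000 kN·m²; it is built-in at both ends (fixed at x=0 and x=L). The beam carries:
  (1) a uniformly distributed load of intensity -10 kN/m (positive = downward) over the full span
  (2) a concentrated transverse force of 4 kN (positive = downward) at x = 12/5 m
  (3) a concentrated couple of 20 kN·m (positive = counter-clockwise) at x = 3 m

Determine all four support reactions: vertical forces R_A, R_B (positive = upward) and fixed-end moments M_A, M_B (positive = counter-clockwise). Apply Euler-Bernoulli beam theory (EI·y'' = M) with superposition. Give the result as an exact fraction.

R_A = -2801/125 kN, M_A = -2693/125 kN·m, R_B = -4199/125 kN, M_B = 4087/125 kN·m

Load 1 — uniform load w=-10 kN/m over full span:
  R_A = wL/2 = (-10)·6/2 = -30 kN
  M_A = wL²/12 = (-10)·6²/12 = -30 kN·m
  R_B = wL/2 = (-10)·6/2 = -30 kN
  M_B = -wL²/12 = -(-10)·6²/12 = 30 kN·m
Load 2 — point force P=4 kN at a=12/5 m (b=L-a=18/5):
  R_A = Pb²(3a+b)/L³ = 4·(18/5)²·(3·(12/5)+(18/5))/6³ = 324/125 kN
  M_A = Pab²/L² = 4·(12/5)·(18/5)²/6² = 432/125 kN·m
  R_B = Pa²(a+3b)/L³ = 4·(12/5)²·((12/5)+3·(18/5))/6³ = 176/125 kN
  M_B = -Pa²b/L² = -4·(12/5)²·(18/5)/6² = -288/125 kN·m
Load 3 — applied couple M₀=20 kN·m at a=3 m (b=L-a=3):
  R_A = 6M₀ab/L³ = 6·20·3·3/6³ = 5 kN
  M_A = M₀b(2a-b)/L² = 20·3·(2·3-3)/6² = 5 kN·m
  R_B = -6M₀ab/L³ = -6·20·3·3/6³ = -5 kN
  M_B = M₀a(2b-a)/L² = 20·3·(2·3-3)/6² = 5 kN·m
Superposition: R_A = -2801/125 kN, M_A = -2693/125 kN·m, R_B = -4199/125 kN, M_B = 4087/125 kN·m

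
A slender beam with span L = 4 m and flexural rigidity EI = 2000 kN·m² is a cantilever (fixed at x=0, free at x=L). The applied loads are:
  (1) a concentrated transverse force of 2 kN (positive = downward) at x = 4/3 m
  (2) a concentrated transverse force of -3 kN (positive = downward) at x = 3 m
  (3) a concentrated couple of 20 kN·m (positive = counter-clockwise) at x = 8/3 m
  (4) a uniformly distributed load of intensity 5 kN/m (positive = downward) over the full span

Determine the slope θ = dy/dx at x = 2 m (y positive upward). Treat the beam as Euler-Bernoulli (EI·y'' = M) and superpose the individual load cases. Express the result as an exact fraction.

θ(2) = 2/1125 rad

Load 1 — point force P=2 kN at a=4/3 m (b=L-a=8/3):
  θ_1 = -Pa²/(2EI)  [x>a] = -2·(4/3)²/(2·2000) = -1/1125 rad
Load 2 — point force P=-3 kN at a=3 m (b=L-a=1):
  θ_2 = -Px(2a-x)/(2EI)  [x≤a] = -(-3)·2·(2·3-2)/(2·2000) = 3/500 rad
Load 3 — applied couple M₀=20 kN·m at a=8/3 m (b=L-a=4/3):
  θ_3 = M₀x/EI  [x≤a] = 20·2/2000 = 1/50 rad
Load 4 — uniform load w=5 kN/m over full span:
  θ_4 = -wx(x²-3Lx+3L²)/(6EI) = -5·2·(2²-3·4·2+3·4²)/(6·2000) = -7/300 rad
Superposition: θ = Σ θ_i = 2/1125 rad ≈ 0.001778 rad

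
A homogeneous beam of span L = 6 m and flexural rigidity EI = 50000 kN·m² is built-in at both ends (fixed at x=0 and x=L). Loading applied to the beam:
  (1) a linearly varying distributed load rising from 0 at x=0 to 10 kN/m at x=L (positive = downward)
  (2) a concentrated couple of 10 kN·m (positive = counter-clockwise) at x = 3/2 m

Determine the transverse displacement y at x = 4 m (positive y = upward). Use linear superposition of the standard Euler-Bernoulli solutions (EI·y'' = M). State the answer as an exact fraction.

y(4) = -377/1800000 m

Load 1 — triangular load w₀=10 kN/m (0→w₀ over full span):
  y_1 = -w₀x²(L-x)²(x+2L)/(120LEI) = -10·4²·(6-4)²·(4+2·6)/(120·6·50000) = -8/28125 m
Load 2 — applied couple M₀=10 kN·m at a=3/2 m (b=L-a=9/2):
  y_2 = (R_Ax³/6 - M_Ax²/2 - M₀(x-a)²/2)/EI  [x>a] with R_A=15/8, M_A=-15/8 = ((15/8)·4³/6 - (-15/8)·4²/2 - 10·(4-(3/2))²/2)/50000 = 3/40000 m
Superposition: y = Σ y_i = -377/1800000 m ≈ -0.000209 m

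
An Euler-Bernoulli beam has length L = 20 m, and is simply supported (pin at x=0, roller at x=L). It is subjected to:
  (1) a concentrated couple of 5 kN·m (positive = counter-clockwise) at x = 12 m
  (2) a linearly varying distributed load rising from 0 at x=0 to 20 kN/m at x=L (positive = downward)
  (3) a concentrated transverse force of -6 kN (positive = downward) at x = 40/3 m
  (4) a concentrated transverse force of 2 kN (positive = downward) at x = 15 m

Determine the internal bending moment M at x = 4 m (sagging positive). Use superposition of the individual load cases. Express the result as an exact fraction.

Load 1 — applied couple M₀=5 kN·m at a=12 m (b=L-a=8):
  M_1 = M₀x/L  [x≤a] = 5·4/20 = 1 kN·m
Load 2 — triangular load w₀=20 kN/m (0→w₀ over full span):
  M_2 = w₀Lx/6 - w₀x³/(6L) = 20·20·4/6 - 20·4³/(6·20) = 256 kN·m
Load 3 — point force P=-6 kN at a=40/3 m (b=L-a=20/3):
  M_3 = Pbx/L  [x≤a] = (-6)·(20/3)·4/20 = -8 kN·m
Load 4 — point force P=2 kN at a=15 m (b=L-a=5):
  M_4 = Pbx/L  [x≤a] = 2·5·4/20 = 2 kN·m
Superposition: M = Σ M_i = 251 kN·m ≈ 251.000000 kN·m

M(4) = 251 kN·m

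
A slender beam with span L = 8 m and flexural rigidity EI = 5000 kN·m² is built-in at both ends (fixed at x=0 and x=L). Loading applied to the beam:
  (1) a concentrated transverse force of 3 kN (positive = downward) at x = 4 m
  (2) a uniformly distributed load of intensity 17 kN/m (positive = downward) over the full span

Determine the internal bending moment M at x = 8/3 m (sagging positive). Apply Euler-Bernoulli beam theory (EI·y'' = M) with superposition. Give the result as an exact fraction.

M(8/3) = 281/9 kN·m

Load 1 — point force P=3 kN at a=4 m (b=L-a=4):
  M_1 = Pb²(3a+b)x/L³ - Pab²/L²  [x≤a] = 3·4²·(3·4+4)·(8/3)/8³ - 3·4·4²/8² = 1 kN·m
Load 2 — uniform load w=17 kN/m over full span:
  M_2 = wLx/2 - wL²/12 - wx²/2 = 17·8·(8/3)/2 - 17·8²/12 - 17·(8/3)²/2 = 272/9 kN·m
Superposition: M = Σ M_i = 281/9 kN·m ≈ 31.222222 kN·m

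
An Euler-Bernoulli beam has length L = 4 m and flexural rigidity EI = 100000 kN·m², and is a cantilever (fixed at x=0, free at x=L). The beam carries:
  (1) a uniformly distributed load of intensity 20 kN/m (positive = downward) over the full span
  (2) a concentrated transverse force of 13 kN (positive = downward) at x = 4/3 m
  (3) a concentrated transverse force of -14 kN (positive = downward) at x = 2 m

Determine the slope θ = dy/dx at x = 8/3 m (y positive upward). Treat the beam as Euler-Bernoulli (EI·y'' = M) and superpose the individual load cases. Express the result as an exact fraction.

Load 1 — uniform load w=20 kN/m over full span:
  θ_1 = -wx(x²-3Lx+3L²)/(6EI) = -20·(8/3)·((8/3)²-3·4·(8/3)+3·4²)/(6·100000) = -104/50625 rad
Load 2 — point force P=13 kN at a=4/3 m (b=L-a=8/3):
  θ_2 = -Pa²/(2EI)  [x>a] = -13·(4/3)²/(2·100000) = -13/112500 rad
Load 3 — point force P=-14 kN at a=2 m (b=L-a=2):
  θ_3 = -Pa²/(2EI)  [x>a] = -(-14)·2²/(2·100000) = 7/25000 rad
Superposition: θ = Σ θ_i = -3827/2025000 rad ≈ -0.001890 rad

θ(8/3) = -3827/2025000 rad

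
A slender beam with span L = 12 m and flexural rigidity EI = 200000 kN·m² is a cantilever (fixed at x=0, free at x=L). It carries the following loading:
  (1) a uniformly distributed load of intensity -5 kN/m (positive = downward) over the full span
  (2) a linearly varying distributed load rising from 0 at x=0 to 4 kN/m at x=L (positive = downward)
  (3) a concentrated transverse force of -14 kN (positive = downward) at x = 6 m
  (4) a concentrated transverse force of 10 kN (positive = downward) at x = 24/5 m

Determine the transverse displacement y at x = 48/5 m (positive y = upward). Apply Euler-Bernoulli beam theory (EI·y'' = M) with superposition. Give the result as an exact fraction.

y(48/5) = 9706257/390625000 m

Load 1 — uniform load w=-5 kN/m over full span:
  y_1 = -wx²(x²-4Lx+6L²)/(24EI) = -(-5)·(48/5)²·((48/5)²-4·12·(48/5)+6·12²)/(24·200000) = 18576/390625 m
Load 2 — triangular load w₀=4 kN/m (0→w₀ over full span):
  y_2 = (w₀Lx³/12-w₀L²x²/6-w₀x⁵/(120L))/EI = (4·12·(48/5)³/12-4·12²·(48/5)²/6-4·(48/5)⁵/(120·12))/200000 = -1351296/48828125 m
Load 3 — point force P=-14 kN at a=6 m (b=L-a=6):
  y_3 = -Pa²(3x-a)/(6EI)  [x>a] = -(-14)·6²·(3·(48/5)-6)/(6·200000) = 1197/125000 m
Load 4 — point force P=10 kN at a=24/5 m (b=L-a=36/5):
  y_4 = -Pa²(3x-a)/(6EI)  [x>a] = -10·(24/5)²·(3·(48/5)-(24/5))/(6·200000) = -72/15625 m
Superposition: y = Σ y_i = 9706257/390625000 m ≈ 0.024848 m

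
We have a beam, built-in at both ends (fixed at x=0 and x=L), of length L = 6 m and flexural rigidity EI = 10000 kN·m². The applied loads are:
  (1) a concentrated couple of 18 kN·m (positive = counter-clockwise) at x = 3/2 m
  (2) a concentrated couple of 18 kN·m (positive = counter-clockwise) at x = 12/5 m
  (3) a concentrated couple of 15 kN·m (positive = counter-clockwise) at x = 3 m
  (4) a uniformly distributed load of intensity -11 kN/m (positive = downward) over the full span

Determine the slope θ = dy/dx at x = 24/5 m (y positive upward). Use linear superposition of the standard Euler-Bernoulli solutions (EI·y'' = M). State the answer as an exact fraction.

Load 1 — applied couple M₀=18 kN·m at a=3/2 m (b=L-a=9/2):
  θ_1 = (R_Ax²/2 - M_Ax - M₀(x-a))/EI  [x>a] with R_A=27/8, M_A=-27/8 = ((27/8)·(24/5)²/2 - (-27/8)·(24/5) - 18·((24/5)-(3/2)))/10000 = -27/62500 rad
Load 2 — applied couple M₀=18 kN·m at a=12/5 m (b=L-a=18/5):
  θ_2 = (R_Ax²/2 - M_Ax - M₀(x-a))/EI  [x>a] with R_A=108/25, M_A=54/25 = ((108/25)·(24/5)²/2 - (54/25)·(24/5) - 18·((24/5)-(12/5)))/10000 = -297/781250 rad
Load 3 — applied couple M₀=15 kN·m at a=3 m (b=L-a=3):
  θ_3 = (R_Ax²/2 - M_Ax - M₀(x-a))/EI  [x>a] with R_A=15/4, M_A=15/4 = ((15/4)·(24/5)²/2 - (15/4)·(24/5) - 15·((24/5)-3))/10000 = -9/50000 rad
Load 4 — uniform load w=-11 kN/m over full span:
  θ_4 = -wx(L-x)(L-2x)/(12EI) = -(-11)·(24/5)·(6-(24/5))·(6-2·(24/5))/(12·10000) = -297/156250 rad
Superposition: θ = Σ θ_i = -18081/6250000 rad ≈ -0.002893 rad

θ(24/5) = -18081/6250000 rad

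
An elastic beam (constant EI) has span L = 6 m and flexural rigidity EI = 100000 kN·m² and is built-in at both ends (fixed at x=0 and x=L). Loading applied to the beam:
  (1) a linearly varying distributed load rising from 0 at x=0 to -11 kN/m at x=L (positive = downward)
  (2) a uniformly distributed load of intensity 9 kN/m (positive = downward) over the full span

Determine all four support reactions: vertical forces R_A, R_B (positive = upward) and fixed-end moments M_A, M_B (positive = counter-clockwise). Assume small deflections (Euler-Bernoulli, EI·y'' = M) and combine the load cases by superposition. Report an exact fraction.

R_A = 171/10 kN, M_A = 69/5 kN·m, R_B = 39/10 kN, M_B = -36/5 kN·m

Load 1 — triangular load w₀=-11 kN/m (0→w₀ over full span):
  R_A = 3w₀L/20 = 3·(-11)·6/20 = -99/10 kN
  M_A = w₀L²/30 = (-11)·6²/30 = -66/5 kN·m
  R_B = 7w₀L/20 = 7·(-11)·6/20 = -231/10 kN
  M_B = -w₀L²/20 = -(-11)·6²/20 = 99/5 kN·m
Load 2 — uniform load w=9 kN/m over full span:
  R_A = wL/2 = 9·6/2 = 27 kN
  M_A = wL²/12 = 9·6²/12 = 27 kN·m
  R_B = wL/2 = 9·6/2 = 27 kN
  M_B = -wL²/12 = -9·6²/12 = -27 kN·m
Superposition: R_A = 171/10 kN, M_A = 69/5 kN·m, R_B = 39/10 kN, M_B = -36/5 kN·m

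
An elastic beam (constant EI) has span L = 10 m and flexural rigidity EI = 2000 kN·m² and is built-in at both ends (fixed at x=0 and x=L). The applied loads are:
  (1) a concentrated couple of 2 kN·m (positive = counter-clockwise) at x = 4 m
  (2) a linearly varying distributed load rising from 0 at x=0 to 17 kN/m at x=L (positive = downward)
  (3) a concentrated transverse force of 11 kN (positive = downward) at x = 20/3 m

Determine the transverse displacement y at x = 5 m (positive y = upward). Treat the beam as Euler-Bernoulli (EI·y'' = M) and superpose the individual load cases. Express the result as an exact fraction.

y(5) = -339283/2592000 m

Load 1 — applied couple M₀=2 kN·m at a=4 m (b=L-a=6):
  y_1 = (R_Ax³/6 - M_Ax²/2 - M₀(x-a)²/2)/EI  [x>a] with R_A=36/125, M_A=6/25 = ((36/125)·5³/6 - (6/25)·5²/2 - 2·(5-4)²/2)/2000 = 1/1000 m
Load 2 — triangular load w₀=17 kN/m (0→w₀ over full span):
  y_2 = -w₀x²(L-x)²(x+2L)/(120LEI) = -17·5²·(10-5)²·(5+2·10)/(120·10·2000) = -85/768 m
Load 3 — point force P=11 kN at a=20/3 m (b=L-a=10/3):
  y_3 = -Pb²x²(3aL-(3a+b)x)/(6L³EI)  [x≤a] = -11·(10/3)²·5²·(3·(20/3)·10-(3·(20/3)+(10/3))·5)/(6·10³·2000) = -55/2592 m
Superposition: y = Σ y_i = -339283/2592000 m ≈ -0.130896 m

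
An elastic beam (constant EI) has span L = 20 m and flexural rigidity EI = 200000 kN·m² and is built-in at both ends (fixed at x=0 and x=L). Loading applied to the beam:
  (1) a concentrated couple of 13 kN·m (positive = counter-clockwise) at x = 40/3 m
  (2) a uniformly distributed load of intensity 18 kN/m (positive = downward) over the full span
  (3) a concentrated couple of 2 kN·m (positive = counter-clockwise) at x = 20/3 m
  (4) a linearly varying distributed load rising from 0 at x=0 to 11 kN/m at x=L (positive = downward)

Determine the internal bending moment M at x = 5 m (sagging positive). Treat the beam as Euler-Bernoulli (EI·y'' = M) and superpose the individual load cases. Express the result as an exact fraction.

Load 1 — applied couple M₀=13 kN·m at a=40/3 m (b=L-a=20/3):
  M_1 = R_Ax - M_A  [x≤a] with R_A=13/15, M_A=13/3 = (13/15)·5 - (13/3) = 0 kN·m
Load 2 — uniform load w=18 kN/m over full span:
  M_2 = wLx/2 - wL²/12 - wx²/2 = 18·20·5/2 - 18·20²/12 - 18·5²/2 = 75 kN·m
Load 3 — applied couple M₀=2 kN·m at a=20/3 m (b=L-a=40/3):
  M_3 = R_Ax - M_A  [x≤a] with R_A=2/15, M_A=0 = (2/15)·5 - 0 = 2/3 kN·m
Load 4 — triangular load w₀=11 kN/m (0→w₀ over full span):
  M_4 = 3w₀Lx/20 - w₀L²/30 - w₀x³/(6L) = 3·11·20·5/20 - 11·20²/30 - 11·5³/(6·20) = 55/8 kN·m
Superposition: M = Σ M_i = 1981/24 kN·m ≈ 82.541667 kN·m

M(5) = 1981/24 kN·m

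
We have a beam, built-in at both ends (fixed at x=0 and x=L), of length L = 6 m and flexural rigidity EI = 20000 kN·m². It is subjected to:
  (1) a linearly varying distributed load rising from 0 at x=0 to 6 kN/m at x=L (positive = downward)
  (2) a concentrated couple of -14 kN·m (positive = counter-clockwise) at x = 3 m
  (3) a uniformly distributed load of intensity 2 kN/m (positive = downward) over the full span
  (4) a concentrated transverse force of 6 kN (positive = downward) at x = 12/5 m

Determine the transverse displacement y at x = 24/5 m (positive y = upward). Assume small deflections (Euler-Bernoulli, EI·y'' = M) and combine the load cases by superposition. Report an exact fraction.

Load 1 — triangular load w₀=6 kN/m (0→w₀ over full span):
  y_1 = -w₀x²(L-x)²(x+2L)/(120LEI) = -6·(24/5)²·(6-(24/5))²·((24/5)+2·6)/(120·6·20000) = -2268/9765625 m
Load 2 — applied couple M₀=-14 kN·m at a=3 m (b=L-a=3):
  y_2 = (R_Ax³/6 - M_Ax²/2 - M₀(x-a)²/2)/EI  [x>a] with R_A=-7/2, M_A=-7/2 = ((-7/2)·(24/5)³/6 - (-7/2)·(24/5)²/2 - (-14)·((24/5)-3)²/2)/20000 = -189/2500000 m
Load 3 — uniform load w=2 kN/m over full span:
  y_3 = -wx²(L-x)²/(24EI) = -2·(24/5)²·(6-(24/5))²/(24·20000) = -54/390625 m
Load 4 — point force P=6 kN at a=12/5 m (b=L-a=18/5):
  y_4 = -Pa²(L-x)²(3bL-(3b+a)(L-x))/(6L³EI)  [x>a] = -6·(12/5)²·(6-(24/5))²·(3·(18/5)·6-(3·(18/5)+(12/5))·(6-(24/5)))/(6·6³·20000) = -918/9765625 m
Superposition: y = Σ y_i = -168777/312500000 m ≈ -0.000540 m

y(24/5) = -168777/312500000 m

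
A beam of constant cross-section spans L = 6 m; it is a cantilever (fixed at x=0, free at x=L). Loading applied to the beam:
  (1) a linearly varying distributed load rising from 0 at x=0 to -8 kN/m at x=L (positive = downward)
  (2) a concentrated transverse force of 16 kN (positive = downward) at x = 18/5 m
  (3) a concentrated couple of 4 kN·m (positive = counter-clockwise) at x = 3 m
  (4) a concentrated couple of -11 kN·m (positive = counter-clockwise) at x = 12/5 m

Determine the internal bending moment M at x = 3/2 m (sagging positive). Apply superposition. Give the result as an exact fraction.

M(3/2) = 403/20 kN·m

Load 1 — triangular load w₀=-8 kN/m (0→w₀ over full span):
  M_1 = w₀Lx/2 - w₀L²/3 - w₀x³/(6L) = (-8)·6·(3/2)/2 - (-8)·6²/3 - (-8)·(3/2)³/(6·6) = 243/4 kN·m
Load 2 — point force P=16 kN at a=18/5 m (b=L-a=12/5):
  M_2 = -P(a-x)  [x≤a] = -16·((18/5)-(3/2)) = -168/5 kN·m
Load 3 — applied couple M₀=4 kN·m at a=3 m (b=L-a=3):
  M_3 = M₀  [x≤a] = 4 = 4 kN·m
Load 4 — applied couple M₀=-11 kN·m at a=12/5 m (b=L-a=18/5):
  M_4 = M₀  [x≤a] = (-11) = -11 kN·m
Superposition: M = Σ M_i = 403/20 kN·m ≈ 20.150000 kN·m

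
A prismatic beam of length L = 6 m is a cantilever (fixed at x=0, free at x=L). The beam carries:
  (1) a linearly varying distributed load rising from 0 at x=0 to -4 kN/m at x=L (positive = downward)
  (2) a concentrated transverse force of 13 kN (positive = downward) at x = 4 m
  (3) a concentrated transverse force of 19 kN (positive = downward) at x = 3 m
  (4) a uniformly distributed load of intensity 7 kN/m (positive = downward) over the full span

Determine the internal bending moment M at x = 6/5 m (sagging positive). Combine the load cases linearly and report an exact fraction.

Load 1 — triangular load w₀=-4 kN/m (0→w₀ over full span):
  M_1 = w₀Lx/2 - w₀L²/3 - w₀x³/(6L) = (-4)·6·(6/5)/2 - (-4)·6²/3 - (-4)·(6/5)³/(6·6) = 4224/125 kN·m
Load 2 — point force P=13 kN at a=4 m (b=L-a=2):
  M_2 = -P(a-x)  [x≤a] = -13·(4-(6/5)) = -182/5 kN·m
Load 3 — point force P=19 kN at a=3 m (b=L-a=3):
  M_3 = -P(a-x)  [x≤a] = -19·(3-(6/5)) = -171/5 kN·m
Load 4 — uniform load w=7 kN/m over full span:
  M_4 = -w(L-x)²/2 = -7·(6-(6/5))²/2 = -2016/25 kN·m
Superposition: M = Σ M_i = -14681/125 kN·m ≈ -117.448000 kN·m

M(6/5) = -14681/125 kN·m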